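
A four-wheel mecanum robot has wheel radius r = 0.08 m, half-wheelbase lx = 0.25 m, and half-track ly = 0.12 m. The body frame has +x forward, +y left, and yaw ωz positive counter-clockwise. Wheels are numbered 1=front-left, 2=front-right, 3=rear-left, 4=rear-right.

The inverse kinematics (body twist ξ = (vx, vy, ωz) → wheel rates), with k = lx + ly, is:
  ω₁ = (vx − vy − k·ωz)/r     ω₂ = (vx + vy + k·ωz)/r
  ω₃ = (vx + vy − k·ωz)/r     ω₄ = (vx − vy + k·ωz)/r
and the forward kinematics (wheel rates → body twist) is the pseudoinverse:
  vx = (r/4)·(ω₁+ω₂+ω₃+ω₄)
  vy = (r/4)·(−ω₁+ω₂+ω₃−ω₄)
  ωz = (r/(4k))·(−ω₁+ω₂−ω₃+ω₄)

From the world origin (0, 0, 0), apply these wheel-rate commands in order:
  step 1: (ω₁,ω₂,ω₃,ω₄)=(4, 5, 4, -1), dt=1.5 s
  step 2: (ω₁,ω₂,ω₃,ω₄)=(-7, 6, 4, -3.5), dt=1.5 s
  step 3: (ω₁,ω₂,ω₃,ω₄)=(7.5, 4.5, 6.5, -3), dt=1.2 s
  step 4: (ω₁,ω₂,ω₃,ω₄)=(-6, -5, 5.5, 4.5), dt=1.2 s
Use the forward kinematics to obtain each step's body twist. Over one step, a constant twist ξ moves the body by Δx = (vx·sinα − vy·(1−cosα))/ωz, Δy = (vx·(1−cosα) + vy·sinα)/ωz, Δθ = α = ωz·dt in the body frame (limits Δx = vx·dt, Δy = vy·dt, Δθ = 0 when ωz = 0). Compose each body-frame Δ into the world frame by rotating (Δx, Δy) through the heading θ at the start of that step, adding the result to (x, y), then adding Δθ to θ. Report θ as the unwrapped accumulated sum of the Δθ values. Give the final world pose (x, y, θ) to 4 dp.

(0.8315, 0.8240, -0.6892)

step 1: ξ=(vx,vy,ωz)=(0.2400, 0.1200, -0.2162), dt=1.5 → body Δ=(0.3827, 0.1190, -0.3243) → world pose (0.3827, 0.1190, -0.3243)
step 2: ξ=(vx,vy,ωz)=(-0.0100, 0.4100, 0.2973), dt=1.5 → body Δ=(-0.1494, 0.5915, 0.4459) → world pose (0.4296, 0.7273, 0.1216)
step 3: ξ=(vx,vy,ωz)=(0.3100, 0.1300, -0.6757), dt=1.2 → body Δ=(0.3924, -0.0033, -0.8108) → world pose (0.8195, 0.7716, -0.6892)
step 4: ξ=(vx,vy,ωz)=(-0.0200, 0.0400, 0.0000), dt=1.2 → body Δ=(-0.0240, 0.0480, 0.0000) → world pose (0.8315, 0.8240, -0.6892)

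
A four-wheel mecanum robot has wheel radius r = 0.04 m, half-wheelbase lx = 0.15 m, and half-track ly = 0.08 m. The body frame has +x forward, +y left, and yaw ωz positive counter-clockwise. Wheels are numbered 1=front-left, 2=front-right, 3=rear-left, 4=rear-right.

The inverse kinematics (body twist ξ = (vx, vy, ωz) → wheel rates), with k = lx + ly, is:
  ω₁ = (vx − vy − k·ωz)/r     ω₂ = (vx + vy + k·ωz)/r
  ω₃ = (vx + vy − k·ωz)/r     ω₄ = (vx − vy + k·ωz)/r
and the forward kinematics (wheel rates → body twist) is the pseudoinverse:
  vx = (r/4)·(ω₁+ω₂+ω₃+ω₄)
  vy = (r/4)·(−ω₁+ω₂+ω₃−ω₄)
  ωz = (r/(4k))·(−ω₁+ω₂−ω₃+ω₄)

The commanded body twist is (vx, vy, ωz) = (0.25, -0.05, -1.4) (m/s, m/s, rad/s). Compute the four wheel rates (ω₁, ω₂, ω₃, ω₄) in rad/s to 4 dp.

(15.5500, -3.0500, 13.0500, -0.5500)

k = lx + ly = 0.15 + 0.08 = 0.2300;  k·ωz = 0.2300·-1.4 = -0.3220
ω₁ (FL) = (vx − vy − k·ωz)/r = 0.6220/0.04 = 15.5500
ω₂ (FR) = (vx + vy + k·ωz)/r = -0.1220/0.04 = -3.0500
ω₃ (RL) = (vx + vy − k·ωz)/r = 0.5220/0.04 = 13.0500
ω₄ (RR) = (vx − vy + k·ωz)/r = -0.0220/0.04 = -0.5500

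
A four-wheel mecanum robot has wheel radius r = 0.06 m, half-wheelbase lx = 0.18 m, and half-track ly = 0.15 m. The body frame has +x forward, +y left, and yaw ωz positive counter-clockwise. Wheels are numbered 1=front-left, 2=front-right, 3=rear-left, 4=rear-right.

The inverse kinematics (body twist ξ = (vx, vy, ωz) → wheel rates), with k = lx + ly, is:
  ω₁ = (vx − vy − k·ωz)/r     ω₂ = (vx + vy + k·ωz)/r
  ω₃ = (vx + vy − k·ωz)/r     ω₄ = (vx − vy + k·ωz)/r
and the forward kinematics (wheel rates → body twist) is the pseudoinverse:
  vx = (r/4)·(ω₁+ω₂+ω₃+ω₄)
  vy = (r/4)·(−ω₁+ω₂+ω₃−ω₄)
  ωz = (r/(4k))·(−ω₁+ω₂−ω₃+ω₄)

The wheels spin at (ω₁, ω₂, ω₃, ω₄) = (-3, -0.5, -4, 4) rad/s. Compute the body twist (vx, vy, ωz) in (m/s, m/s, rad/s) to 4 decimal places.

k = lx + ly = 0.18 + 0.15 = 0.3300
ω₁+ω₂+ω₃+ω₄ = -3.5000  →  vx = (0.06/4)·-3.5000 = -0.0525
−ω₁+ω₂+ω₃−ω₄ = -5.5000  →  vy = (0.06/4)·-5.5000 = -0.0825
−ω₁+ω₂−ω₃+ω₄ = 10.5000  →  ωz = (0.06/1.3200)·10.5000 = 0.4773

(-0.0525, -0.0825, 0.4773)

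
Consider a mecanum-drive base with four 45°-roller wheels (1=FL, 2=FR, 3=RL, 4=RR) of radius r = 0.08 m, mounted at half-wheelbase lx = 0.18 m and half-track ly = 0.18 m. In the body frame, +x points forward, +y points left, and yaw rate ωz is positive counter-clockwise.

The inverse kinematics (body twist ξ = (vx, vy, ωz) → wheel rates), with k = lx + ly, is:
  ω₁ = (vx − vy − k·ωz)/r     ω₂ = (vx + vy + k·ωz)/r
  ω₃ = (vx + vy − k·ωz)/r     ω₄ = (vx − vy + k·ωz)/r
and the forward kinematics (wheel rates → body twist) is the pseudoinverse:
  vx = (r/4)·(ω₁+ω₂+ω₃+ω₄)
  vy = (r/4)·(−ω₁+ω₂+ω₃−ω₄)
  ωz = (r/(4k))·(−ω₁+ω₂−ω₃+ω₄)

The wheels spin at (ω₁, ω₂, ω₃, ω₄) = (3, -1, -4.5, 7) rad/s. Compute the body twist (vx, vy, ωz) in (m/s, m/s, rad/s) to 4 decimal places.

(0.0900, -0.3100, 0.4167)

k = lx + ly = 0.18 + 0.18 = 0.3600
ω₁+ω₂+ω₃+ω₄ = 4.5000  →  vx = (0.08/4)·4.5000 = 0.0900
−ω₁+ω₂+ω₃−ω₄ = -15.5000  →  vy = (0.08/4)·-15.5000 = -0.3100
−ω₁+ω₂−ω₃+ω₄ = 7.5000  →  ωz = (0.08/1.4400)·7.5000 = 0.4167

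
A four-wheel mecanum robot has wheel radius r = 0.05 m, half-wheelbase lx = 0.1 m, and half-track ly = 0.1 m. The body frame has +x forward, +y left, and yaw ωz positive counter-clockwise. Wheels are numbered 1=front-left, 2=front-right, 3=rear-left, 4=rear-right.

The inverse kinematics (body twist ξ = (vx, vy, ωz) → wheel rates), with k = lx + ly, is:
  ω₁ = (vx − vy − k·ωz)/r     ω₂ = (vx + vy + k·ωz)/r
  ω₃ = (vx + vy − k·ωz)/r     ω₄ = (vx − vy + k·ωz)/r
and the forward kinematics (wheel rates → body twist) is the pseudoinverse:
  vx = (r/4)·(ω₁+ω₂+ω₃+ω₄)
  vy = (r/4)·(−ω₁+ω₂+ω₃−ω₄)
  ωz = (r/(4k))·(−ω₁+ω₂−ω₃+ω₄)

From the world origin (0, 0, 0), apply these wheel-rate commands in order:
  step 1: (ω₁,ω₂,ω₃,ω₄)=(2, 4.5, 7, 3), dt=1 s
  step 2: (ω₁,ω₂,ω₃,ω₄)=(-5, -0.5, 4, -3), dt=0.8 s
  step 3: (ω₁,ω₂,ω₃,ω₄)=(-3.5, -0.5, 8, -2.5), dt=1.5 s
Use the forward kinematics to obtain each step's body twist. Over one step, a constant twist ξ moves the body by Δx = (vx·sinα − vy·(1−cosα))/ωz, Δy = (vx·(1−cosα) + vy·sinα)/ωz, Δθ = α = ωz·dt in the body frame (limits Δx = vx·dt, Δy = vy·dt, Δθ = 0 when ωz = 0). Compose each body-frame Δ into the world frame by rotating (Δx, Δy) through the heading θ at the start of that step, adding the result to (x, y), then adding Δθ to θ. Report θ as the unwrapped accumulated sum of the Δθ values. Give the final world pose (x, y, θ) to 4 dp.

(0.3403, 0.3858, -0.9219)

step 1: ξ=(vx,vy,ωz)=(0.2063, 0.0813, -0.0938), dt=1.0 → body Δ=(0.2098, 0.0715, -0.0938) → world pose (0.2098, 0.0715, -0.0938)
step 2: ξ=(vx,vy,ωz)=(-0.0563, 0.1438, -0.1562), dt=0.8 → body Δ=(-0.0377, 0.1175, -0.1250) → world pose (0.1832, 0.1920, -0.2188)
step 3: ξ=(vx,vy,ωz)=(0.0188, 0.1688, -0.4688), dt=1.5 → body Δ=(0.1112, 0.2233, -0.7031) → world pose (0.3403, 0.3858, -0.9219)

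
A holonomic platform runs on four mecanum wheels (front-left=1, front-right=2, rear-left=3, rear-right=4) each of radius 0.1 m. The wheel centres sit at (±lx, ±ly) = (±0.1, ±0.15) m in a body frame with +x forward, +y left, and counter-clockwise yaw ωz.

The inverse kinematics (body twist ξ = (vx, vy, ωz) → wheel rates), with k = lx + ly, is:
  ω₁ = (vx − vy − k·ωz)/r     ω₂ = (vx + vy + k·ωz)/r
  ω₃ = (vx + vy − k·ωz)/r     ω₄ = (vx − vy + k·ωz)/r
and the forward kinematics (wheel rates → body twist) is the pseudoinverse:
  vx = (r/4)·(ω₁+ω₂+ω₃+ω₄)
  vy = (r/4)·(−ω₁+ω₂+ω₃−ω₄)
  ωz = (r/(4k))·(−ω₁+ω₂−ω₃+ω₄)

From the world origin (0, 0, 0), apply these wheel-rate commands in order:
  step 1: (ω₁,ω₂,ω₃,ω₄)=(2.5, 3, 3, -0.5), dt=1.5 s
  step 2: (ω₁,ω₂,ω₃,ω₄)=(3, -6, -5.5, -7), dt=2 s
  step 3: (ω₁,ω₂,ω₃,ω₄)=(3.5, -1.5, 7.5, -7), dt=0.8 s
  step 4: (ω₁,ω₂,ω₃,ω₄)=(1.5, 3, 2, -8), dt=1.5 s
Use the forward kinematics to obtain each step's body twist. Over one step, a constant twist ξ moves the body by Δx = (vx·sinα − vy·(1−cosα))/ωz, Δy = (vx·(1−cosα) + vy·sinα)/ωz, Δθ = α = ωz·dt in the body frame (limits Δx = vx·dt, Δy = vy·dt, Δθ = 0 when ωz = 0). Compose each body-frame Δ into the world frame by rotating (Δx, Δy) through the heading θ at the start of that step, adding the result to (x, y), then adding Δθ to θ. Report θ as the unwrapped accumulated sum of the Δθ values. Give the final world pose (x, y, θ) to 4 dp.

(-0.5117, 0.4972, -5.3850)

step 1: ξ=(vx,vy,ωz)=(0.2000, 0.1000, -0.3000), dt=1.5 → body Δ=(0.3232, 0.0786, -0.4500) → world pose (0.3232, 0.0786, -0.4500)
step 2: ξ=(vx,vy,ωz)=(-0.3875, -0.1875, -1.0500), dt=2.0 → body Δ=(-0.5873, 0.4012, -2.1000) → world pose (-0.0311, 0.6953, -2.5500)
step 3: ξ=(vx,vy,ωz)=(0.0625, 0.2375, -1.9500), dt=0.8 → body Δ=(0.1525, 0.0901, -1.5600) → world pose (-0.1075, 0.5355, -4.1100)
step 4: ξ=(vx,vy,ωz)=(-0.0375, 0.2875, -0.8500), dt=1.5 → body Δ=(0.1974, 0.3548, -1.2750) → world pose (-0.5117, 0.4972, -5.3850)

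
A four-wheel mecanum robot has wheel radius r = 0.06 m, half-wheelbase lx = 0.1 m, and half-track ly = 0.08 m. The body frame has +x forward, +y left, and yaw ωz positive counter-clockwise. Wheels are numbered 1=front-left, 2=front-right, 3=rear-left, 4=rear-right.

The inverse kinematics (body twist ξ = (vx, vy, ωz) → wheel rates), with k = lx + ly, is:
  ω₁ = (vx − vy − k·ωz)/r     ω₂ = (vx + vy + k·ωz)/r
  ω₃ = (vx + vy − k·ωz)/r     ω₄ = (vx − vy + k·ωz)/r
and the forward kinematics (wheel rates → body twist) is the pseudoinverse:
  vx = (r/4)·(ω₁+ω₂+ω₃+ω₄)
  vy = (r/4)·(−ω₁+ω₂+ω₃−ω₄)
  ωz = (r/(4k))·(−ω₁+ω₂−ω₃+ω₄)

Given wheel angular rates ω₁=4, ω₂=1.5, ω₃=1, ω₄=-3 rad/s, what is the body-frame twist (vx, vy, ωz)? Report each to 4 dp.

(0.0525, 0.0225, -0.5417)

k = lx + ly = 0.1 + 0.08 = 0.1800
ω₁+ω₂+ω₃+ω₄ = 3.5000  →  vx = (0.06/4)·3.5000 = 0.0525
−ω₁+ω₂+ω₃−ω₄ = 1.5000  →  vy = (0.06/4)·1.5000 = 0.0225
−ω₁+ω₂−ω₃+ω₄ = -6.5000  →  ωz = (0.06/0.7200)·-6.5000 = -0.5417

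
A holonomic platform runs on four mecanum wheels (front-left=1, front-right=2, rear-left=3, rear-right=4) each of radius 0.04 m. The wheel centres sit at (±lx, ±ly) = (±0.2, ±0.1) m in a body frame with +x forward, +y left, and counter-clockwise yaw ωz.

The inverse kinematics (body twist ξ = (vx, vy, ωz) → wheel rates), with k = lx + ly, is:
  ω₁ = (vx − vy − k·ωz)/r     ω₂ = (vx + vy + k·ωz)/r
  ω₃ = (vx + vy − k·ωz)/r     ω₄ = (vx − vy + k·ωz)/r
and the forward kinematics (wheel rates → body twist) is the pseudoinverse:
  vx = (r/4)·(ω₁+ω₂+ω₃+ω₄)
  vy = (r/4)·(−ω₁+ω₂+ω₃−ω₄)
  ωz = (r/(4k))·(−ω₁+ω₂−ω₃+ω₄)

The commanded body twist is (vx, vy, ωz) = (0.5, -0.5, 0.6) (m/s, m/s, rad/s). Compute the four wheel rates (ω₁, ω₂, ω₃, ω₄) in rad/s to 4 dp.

(20.5000, 4.5000, -4.5000, 29.5000)

k = lx + ly = 0.2 + 0.1 = 0.3000;  k·ωz = 0.3000·0.6 = 0.1800
ω₁ (FL) = (vx − vy − k·ωz)/r = 0.8200/0.04 = 20.5000
ω₂ (FR) = (vx + vy + k·ωz)/r = 0.1800/0.04 = 4.5000
ω₃ (RL) = (vx + vy − k·ωz)/r = -0.1800/0.04 = -4.5000
ω₄ (RR) = (vx − vy + k·ωz)/r = 1.1800/0.04 = 29.5000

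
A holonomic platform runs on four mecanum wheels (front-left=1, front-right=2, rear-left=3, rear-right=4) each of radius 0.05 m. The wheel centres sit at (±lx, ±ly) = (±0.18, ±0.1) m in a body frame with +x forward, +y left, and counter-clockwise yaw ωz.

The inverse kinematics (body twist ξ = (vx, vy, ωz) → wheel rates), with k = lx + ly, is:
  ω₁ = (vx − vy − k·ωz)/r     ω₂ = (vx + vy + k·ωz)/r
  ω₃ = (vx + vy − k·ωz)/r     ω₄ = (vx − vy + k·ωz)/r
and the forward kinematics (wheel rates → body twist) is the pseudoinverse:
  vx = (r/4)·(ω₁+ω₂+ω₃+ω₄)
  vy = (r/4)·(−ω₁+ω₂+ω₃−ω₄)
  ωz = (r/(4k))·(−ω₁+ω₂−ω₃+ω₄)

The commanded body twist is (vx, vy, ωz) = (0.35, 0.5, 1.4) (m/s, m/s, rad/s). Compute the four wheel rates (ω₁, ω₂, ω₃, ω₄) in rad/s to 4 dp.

k = lx + ly = 0.18 + 0.1 = 0.2800;  k·ωz = 0.2800·1.4 = 0.3920
ω₁ (FL) = (vx − vy − k·ωz)/r = -0.5420/0.05 = -10.8400
ω₂ (FR) = (vx + vy + k·ωz)/r = 1.2420/0.05 = 24.8400
ω₃ (RL) = (vx + vy − k·ωz)/r = 0.4580/0.05 = 9.1600
ω₄ (RR) = (vx − vy + k·ωz)/r = 0.2420/0.05 = 4.8400

(-10.8400, 24.8400, 9.1600, 4.8400)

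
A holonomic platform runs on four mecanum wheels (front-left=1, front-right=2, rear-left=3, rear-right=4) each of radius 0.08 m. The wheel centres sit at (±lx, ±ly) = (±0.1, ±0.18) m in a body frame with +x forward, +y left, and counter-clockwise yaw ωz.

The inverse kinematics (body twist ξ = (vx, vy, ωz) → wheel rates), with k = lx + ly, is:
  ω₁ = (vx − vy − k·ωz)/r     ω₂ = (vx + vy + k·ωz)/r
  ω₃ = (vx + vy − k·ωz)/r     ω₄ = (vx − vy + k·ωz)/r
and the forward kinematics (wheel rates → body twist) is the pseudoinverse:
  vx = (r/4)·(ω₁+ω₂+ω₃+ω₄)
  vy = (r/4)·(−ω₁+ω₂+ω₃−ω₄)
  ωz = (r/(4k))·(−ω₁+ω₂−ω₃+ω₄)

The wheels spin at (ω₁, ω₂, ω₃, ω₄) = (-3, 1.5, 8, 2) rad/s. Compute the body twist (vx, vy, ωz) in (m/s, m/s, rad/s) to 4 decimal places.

k = lx + ly = 0.1 + 0.18 = 0.2800
ω₁+ω₂+ω₃+ω₄ = 8.5000  →  vx = (0.08/4)·8.5000 = 0.1700
−ω₁+ω₂+ω₃−ω₄ = 10.5000  →  vy = (0.08/4)·10.5000 = 0.2100
−ω₁+ω₂−ω₃+ω₄ = -1.5000  →  ωz = (0.08/1.1200)·-1.5000 = -0.1071

(0.1700, 0.2100, -0.1071)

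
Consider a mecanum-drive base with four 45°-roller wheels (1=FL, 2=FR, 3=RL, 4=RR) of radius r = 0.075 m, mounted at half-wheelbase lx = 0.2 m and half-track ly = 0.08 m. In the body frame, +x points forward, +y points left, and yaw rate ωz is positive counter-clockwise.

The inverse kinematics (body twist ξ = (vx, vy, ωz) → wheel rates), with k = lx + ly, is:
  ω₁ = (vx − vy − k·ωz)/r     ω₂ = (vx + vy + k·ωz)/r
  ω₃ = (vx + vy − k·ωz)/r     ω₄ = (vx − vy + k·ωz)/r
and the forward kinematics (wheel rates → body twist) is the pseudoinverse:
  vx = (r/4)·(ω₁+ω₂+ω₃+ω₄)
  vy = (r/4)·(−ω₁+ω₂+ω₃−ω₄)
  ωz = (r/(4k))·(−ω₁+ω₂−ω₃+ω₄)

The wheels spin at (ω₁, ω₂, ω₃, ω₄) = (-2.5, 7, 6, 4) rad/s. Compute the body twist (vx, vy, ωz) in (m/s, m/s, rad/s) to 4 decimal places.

(0.2719, 0.2156, 0.5022)

k = lx + ly = 0.2 + 0.08 = 0.2800
ω₁+ω₂+ω₃+ω₄ = 14.5000  →  vx = (0.075/4)·14.5000 = 0.2719
−ω₁+ω₂+ω₃−ω₄ = 11.5000  →  vy = (0.075/4)·11.5000 = 0.2156
−ω₁+ω₂−ω₃+ω₄ = 7.5000  →  ωz = (0.075/1.1200)·7.5000 = 0.5022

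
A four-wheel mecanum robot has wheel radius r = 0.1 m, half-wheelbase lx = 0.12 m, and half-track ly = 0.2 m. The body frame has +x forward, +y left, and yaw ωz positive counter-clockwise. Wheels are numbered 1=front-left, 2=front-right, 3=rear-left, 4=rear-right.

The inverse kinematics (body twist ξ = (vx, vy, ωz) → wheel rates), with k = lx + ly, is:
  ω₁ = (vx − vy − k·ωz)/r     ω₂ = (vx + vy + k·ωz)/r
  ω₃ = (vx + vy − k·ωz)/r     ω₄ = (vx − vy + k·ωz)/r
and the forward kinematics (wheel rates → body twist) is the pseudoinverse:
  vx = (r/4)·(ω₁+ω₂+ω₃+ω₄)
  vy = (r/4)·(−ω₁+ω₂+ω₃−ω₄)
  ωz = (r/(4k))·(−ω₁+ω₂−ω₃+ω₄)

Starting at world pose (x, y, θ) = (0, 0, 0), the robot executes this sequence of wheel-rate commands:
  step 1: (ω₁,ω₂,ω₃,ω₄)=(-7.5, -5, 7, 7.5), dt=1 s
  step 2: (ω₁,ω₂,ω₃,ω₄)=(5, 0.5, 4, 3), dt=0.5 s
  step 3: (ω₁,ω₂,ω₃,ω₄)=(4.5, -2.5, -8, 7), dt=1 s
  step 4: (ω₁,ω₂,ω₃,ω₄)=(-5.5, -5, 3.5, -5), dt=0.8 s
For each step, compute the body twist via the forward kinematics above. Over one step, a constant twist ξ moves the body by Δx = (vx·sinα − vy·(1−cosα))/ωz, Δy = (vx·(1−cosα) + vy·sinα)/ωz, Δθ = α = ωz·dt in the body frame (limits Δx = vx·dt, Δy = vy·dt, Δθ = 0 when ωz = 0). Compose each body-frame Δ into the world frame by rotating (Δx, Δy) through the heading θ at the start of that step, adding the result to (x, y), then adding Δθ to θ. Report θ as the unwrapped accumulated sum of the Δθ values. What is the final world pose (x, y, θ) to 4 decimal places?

step 1: ξ=(vx,vy,ωz)=(0.0500, 0.0500, 0.2344), dt=1.0 → body Δ=(0.0437, 0.0554, 0.2344) → world pose (0.0437, 0.0554, 0.2344)
step 2: ξ=(vx,vy,ωz)=(0.3125, -0.0875, -0.4297), dt=0.5 → body Δ=(0.1504, -0.0601, -0.2148) → world pose (0.2039, 0.0318, 0.0195)
step 3: ξ=(vx,vy,ωz)=(0.0250, -0.5500, 0.6250), dt=1.0 → body Δ=(0.1898, -0.5073, 0.6250) → world pose (0.4036, -0.4717, 0.6445)
step 4: ξ=(vx,vy,ωz)=(-0.3000, 0.2250, -0.6250), dt=0.8 → body Δ=(-0.1861, 0.2314, -0.5000) → world pose (0.1158, -0.3986, 0.1445)

(0.1158, -0.3986, 0.1445)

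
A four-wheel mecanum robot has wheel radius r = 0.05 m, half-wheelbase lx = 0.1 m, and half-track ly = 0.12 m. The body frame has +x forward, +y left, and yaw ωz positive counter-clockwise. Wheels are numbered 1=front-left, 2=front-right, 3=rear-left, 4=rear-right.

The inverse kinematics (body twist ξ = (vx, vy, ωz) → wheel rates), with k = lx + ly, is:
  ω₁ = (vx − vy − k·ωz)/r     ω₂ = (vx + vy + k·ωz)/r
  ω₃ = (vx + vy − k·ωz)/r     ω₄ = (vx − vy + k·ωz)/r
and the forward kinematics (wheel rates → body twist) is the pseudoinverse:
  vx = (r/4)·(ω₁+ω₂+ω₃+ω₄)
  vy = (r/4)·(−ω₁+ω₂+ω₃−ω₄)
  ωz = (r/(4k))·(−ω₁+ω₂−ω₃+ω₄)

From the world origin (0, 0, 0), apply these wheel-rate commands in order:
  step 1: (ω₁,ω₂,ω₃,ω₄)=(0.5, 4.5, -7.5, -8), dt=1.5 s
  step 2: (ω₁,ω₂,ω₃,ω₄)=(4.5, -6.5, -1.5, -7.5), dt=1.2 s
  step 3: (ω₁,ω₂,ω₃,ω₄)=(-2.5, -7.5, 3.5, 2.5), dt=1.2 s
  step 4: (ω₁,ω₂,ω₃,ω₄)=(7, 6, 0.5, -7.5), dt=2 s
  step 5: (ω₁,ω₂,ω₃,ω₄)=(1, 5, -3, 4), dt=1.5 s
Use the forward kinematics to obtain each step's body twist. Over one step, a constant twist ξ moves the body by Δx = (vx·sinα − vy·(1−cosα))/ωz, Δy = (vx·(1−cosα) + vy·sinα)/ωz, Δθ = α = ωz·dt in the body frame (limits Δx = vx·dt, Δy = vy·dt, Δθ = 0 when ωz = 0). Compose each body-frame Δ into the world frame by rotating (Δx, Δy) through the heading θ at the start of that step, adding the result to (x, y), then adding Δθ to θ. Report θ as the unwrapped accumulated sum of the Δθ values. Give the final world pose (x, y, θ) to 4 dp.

(-0.4073, -0.2318, -1.3551)

step 1: ξ=(vx,vy,ωz)=(-0.1313, 0.0563, 0.1989), dt=1.5 → body Δ=(-0.2065, 0.0540, 0.2983) → world pose (-0.2065, 0.0540, 0.2983)
step 2: ξ=(vx,vy,ωz)=(-0.1375, -0.0625, -0.9659), dt=1.2 → body Δ=(-0.1693, 0.0261, -1.1591) → world pose (-0.3759, 0.0292, -0.8608)
step 3: ξ=(vx,vy,ωz)=(-0.0500, -0.0500, -0.3409), dt=1.2 → body Δ=(-0.0704, -0.0462, -0.4091) → world pose (-0.4569, 0.0525, -1.2699)
step 4: ξ=(vx,vy,ωz)=(0.0750, 0.0875, -0.5114), dt=2.0 → body Δ=(0.2071, 0.0758, -1.0227) → world pose (-0.3231, -0.1229, -2.2926)
step 5: ξ=(vx,vy,ωz)=(0.0875, -0.0375, 0.6250), dt=1.5 → body Δ=(0.1373, 0.0088, 0.9375) → world pose (-0.4073, -0.2318, -1.3551)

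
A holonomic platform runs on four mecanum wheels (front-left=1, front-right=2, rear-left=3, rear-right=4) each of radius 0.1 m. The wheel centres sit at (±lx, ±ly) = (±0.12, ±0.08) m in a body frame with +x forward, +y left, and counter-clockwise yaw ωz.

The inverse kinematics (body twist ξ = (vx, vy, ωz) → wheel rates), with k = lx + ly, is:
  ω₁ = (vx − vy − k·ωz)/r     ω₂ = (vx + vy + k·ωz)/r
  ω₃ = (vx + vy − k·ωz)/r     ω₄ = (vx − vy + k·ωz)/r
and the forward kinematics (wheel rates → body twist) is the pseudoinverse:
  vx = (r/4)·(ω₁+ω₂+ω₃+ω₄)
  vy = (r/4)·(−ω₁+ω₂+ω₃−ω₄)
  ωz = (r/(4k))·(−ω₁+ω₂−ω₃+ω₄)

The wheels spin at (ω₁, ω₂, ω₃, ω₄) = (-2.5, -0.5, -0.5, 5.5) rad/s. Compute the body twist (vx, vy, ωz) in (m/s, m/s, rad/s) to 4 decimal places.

(0.0500, -0.1000, 1.0000)

k = lx + ly = 0.12 + 0.08 = 0.2000
ω₁+ω₂+ω₃+ω₄ = 2.0000  →  vx = (0.1/4)·2.0000 = 0.0500
−ω₁+ω₂+ω₃−ω₄ = -4.0000  →  vy = (0.1/4)·-4.0000 = -0.1000
−ω₁+ω₂−ω₃+ω₄ = 8.0000  →  ωz = (0.1/0.8000)·8.0000 = 1.0000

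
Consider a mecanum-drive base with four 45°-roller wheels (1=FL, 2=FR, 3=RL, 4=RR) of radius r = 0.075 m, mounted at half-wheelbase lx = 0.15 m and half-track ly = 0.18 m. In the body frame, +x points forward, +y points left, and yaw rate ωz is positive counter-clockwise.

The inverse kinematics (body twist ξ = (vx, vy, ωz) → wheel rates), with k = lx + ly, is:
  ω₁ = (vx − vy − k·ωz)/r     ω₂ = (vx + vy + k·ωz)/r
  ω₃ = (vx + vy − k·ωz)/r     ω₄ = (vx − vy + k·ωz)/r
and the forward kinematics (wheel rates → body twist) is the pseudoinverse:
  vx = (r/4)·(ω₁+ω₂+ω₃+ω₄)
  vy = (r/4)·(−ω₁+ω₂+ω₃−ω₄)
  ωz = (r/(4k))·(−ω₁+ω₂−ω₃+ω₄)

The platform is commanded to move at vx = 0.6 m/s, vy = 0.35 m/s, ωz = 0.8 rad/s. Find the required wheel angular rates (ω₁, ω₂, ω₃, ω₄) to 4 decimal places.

(-0.1867, 16.1867, 9.1467, 6.8533)

k = lx + ly = 0.15 + 0.18 = 0.3300;  k·ωz = 0.3300·0.8 = 0.2640
ω₁ (FL) = (vx − vy − k·ωz)/r = -0.0140/0.075 = -0.1867
ω₂ (FR) = (vx + vy + k·ωz)/r = 1.2140/0.075 = 16.1867
ω₃ (RL) = (vx + vy − k·ωz)/r = 0.6860/0.075 = 9.1467
ω₄ (RR) = (vx − vy + k·ωz)/r = 0.5140/0.075 = 6.8533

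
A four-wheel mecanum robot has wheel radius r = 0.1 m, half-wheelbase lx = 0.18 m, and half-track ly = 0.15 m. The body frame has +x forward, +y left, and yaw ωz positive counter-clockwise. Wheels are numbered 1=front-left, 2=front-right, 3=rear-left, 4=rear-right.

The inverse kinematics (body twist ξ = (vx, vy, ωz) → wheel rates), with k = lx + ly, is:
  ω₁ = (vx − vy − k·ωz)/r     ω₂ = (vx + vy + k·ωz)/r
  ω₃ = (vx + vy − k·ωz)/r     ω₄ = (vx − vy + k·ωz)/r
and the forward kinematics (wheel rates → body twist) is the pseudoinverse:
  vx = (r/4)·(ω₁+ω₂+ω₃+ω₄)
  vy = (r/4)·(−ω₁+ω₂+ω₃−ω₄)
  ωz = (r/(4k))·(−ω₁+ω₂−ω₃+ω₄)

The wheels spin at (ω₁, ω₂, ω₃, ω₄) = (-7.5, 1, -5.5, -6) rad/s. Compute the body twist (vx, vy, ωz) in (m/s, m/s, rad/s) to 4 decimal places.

k = lx + ly = 0.18 + 0.15 = 0.3300
ω₁+ω₂+ω₃+ω₄ = -18.0000  →  vx = (0.1/4)·-18.0000 = -0.4500
−ω₁+ω₂+ω₃−ω₄ = 9.0000  →  vy = (0.1/4)·9.0000 = 0.2250
−ω₁+ω₂−ω₃+ω₄ = 8.0000  →  ωz = (0.1/1.3200)·8.0000 = 0.6061

(-0.4500, 0.2250, 0.6061)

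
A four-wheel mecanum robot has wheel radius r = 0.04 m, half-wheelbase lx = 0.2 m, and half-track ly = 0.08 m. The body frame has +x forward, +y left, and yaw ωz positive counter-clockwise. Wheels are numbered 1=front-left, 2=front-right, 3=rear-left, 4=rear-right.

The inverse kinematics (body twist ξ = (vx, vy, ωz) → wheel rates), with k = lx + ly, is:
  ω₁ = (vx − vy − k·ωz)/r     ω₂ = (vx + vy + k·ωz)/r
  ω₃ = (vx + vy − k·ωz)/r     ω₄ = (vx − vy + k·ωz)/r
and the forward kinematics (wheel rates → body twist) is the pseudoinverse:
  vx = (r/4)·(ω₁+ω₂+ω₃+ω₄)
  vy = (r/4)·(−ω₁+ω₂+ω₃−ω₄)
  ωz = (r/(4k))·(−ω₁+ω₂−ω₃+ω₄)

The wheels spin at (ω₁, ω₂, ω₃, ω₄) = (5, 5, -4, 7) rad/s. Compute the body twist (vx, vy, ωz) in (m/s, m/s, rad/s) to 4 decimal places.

k = lx + ly = 0.2 + 0.08 = 0.2800
ω₁+ω₂+ω₃+ω₄ = 13.0000  →  vx = (0.04/4)·13.0000 = 0.1300
−ω₁+ω₂+ω₃−ω₄ = -11.0000  →  vy = (0.04/4)·-11.0000 = -0.1100
−ω₁+ω₂−ω₃+ω₄ = 11.0000  →  ωz = (0.04/1.1200)·11.0000 = 0.3929

(0.1300, -0.1100, 0.3929)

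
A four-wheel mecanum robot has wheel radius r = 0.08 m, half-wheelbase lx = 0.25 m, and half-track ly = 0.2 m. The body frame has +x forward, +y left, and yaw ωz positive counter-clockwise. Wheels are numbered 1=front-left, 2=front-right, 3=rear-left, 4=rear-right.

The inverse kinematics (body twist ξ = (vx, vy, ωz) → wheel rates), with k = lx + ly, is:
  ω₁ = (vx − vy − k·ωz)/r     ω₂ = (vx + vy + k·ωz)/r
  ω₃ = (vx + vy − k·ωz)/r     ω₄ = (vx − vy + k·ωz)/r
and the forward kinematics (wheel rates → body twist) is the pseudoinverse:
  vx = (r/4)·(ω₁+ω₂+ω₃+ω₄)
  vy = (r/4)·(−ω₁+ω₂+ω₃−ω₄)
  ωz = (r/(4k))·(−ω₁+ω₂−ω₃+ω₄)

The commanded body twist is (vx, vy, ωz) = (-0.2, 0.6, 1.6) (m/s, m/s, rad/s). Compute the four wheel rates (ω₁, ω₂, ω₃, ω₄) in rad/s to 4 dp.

k = lx + ly = 0.25 + 0.2 = 0.4500;  k·ωz = 0.4500·1.6 = 0.7200
ω₁ (FL) = (vx − vy − k·ωz)/r = -1.5200/0.08 = -19.0000
ω₂ (FR) = (vx + vy + k·ωz)/r = 1.1200/0.08 = 14.0000
ω₃ (RL) = (vx + vy − k·ωz)/r = -0.3200/0.08 = -4.0000
ω₄ (RR) = (vx − vy + k·ωz)/r = -0.0800/0.08 = -1.0000

(-19.0000, 14.0000, -4.0000, -1.0000)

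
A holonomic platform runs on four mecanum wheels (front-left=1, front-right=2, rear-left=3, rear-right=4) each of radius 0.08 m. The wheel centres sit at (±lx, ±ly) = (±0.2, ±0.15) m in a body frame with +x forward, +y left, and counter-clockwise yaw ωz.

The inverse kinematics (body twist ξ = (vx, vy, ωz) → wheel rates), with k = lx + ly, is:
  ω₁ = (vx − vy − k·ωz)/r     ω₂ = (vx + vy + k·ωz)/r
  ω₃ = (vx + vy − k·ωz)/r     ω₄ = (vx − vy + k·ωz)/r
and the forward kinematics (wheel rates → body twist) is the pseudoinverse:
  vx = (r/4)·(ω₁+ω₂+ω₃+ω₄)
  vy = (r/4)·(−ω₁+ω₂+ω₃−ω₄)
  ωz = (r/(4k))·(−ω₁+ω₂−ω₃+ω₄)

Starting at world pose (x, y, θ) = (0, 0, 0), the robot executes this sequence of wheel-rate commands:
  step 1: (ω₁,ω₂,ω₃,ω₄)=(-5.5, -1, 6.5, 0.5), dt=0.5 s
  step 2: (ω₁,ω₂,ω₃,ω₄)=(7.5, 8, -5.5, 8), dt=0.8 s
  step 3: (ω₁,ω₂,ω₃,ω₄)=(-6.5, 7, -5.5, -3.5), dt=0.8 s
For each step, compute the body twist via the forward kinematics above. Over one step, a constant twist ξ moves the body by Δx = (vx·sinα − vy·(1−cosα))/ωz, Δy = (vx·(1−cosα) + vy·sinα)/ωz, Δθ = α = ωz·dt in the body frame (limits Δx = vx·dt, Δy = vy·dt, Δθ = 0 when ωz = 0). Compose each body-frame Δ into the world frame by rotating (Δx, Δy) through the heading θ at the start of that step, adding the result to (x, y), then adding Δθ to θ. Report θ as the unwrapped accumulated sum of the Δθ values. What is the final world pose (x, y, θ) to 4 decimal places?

step 1: ξ=(vx,vy,ωz)=(0.0100, 0.2100, -0.0857), dt=0.5 → body Δ=(0.0072, 0.1049, -0.0429) → world pose (0.0072, 0.1049, -0.0429)
step 2: ξ=(vx,vy,ωz)=(0.3600, -0.2600, 0.8000), dt=0.8 → body Δ=(0.3331, -0.1050, 0.6400) → world pose (0.3355, -0.0143, 0.5971)
step 3: ξ=(vx,vy,ωz)=(-0.1700, 0.2300, 0.8857), dt=0.8 → body Δ=(-0.1874, 0.1228, 0.7086) → world pose (0.1115, -0.0182, 1.3057)

(0.1115, -0.0182, 1.3057)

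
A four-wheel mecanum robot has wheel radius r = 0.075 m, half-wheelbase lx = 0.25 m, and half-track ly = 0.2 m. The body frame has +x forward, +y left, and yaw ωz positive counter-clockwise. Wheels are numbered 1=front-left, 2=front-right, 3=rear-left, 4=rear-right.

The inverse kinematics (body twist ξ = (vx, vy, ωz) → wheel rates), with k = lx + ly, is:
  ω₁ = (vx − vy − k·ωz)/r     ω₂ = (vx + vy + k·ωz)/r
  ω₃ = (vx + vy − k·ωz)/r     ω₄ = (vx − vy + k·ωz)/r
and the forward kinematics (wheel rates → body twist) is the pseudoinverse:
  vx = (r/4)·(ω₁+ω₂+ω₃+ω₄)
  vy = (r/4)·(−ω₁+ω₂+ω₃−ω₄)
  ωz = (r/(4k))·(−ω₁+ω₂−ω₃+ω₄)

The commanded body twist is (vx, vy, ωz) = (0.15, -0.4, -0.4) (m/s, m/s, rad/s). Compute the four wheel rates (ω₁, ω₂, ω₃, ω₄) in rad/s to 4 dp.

(9.7333, -5.7333, -0.9333, 4.9333)

k = lx + ly = 0.25 + 0.2 = 0.4500;  k·ωz = 0.4500·-0.4 = -0.1800
ω₁ (FL) = (vx − vy − k·ωz)/r = 0.7300/0.075 = 9.7333
ω₂ (FR) = (vx + vy + k·ωz)/r = -0.4300/0.075 = -5.7333
ω₃ (RL) = (vx + vy − k·ωz)/r = -0.0700/0.075 = -0.9333
ω₄ (RR) = (vx − vy + k·ωz)/r = 0.3700/0.075 = 4.9333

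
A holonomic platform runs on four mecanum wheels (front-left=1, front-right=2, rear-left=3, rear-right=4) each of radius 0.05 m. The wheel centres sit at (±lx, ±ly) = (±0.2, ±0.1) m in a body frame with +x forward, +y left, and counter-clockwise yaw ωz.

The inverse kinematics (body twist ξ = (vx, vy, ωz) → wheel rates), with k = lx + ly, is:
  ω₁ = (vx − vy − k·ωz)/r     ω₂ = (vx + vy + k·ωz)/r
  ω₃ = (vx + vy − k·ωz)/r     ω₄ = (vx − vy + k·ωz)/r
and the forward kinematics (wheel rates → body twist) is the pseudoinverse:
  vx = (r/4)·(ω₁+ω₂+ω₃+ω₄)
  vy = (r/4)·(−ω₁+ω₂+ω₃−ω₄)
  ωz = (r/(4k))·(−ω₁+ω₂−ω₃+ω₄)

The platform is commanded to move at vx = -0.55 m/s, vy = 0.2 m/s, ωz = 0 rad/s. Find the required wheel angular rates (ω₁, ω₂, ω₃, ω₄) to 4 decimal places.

k = lx + ly = 0.2 + 0.1 = 0.3000;  k·ωz = 0.3000·0 = 0.0000
ω₁ (FL) = (vx − vy − k·ωz)/r = -0.7500/0.05 = -15.0000
ω₂ (FR) = (vx + vy + k·ωz)/r = -0.3500/0.05 = -7.0000
ω₃ (RL) = (vx + vy − k·ωz)/r = -0.3500/0.05 = -7.0000
ω₄ (RR) = (vx − vy + k·ωz)/r = -0.7500/0.05 = -15.0000

(-15.0000, -7.0000, -7.0000, -15.0000)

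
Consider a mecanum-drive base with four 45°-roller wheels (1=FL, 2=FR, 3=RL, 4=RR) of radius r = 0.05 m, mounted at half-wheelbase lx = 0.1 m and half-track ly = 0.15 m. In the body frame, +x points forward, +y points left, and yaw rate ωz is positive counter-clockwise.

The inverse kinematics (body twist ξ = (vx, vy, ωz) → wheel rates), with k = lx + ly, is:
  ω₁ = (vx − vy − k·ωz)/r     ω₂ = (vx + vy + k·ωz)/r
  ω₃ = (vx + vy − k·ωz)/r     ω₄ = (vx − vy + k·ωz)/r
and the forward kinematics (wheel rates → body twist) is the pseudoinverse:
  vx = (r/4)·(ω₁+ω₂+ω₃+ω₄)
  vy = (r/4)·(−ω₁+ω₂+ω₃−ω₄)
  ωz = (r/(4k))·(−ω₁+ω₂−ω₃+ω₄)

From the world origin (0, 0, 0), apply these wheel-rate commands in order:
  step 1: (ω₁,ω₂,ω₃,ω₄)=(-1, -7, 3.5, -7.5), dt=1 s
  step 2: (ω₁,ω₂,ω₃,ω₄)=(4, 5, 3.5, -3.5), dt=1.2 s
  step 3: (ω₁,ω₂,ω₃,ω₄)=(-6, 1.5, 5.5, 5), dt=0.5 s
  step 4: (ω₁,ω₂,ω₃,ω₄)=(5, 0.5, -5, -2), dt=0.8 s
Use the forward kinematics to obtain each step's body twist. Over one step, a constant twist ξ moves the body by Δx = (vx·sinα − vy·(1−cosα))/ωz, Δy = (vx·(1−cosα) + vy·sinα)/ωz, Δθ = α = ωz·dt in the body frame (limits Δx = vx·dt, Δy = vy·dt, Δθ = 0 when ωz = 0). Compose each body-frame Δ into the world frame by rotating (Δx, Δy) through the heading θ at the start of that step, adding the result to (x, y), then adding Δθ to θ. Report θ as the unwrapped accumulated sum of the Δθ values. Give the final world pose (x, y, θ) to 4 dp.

step 1: ξ=(vx,vy,ωz)=(-0.1500, 0.0625, -0.8500), dt=1.0 → body Δ=(-0.1076, 0.1152, -0.8500) → world pose (-0.1076, 0.1152, -0.8500)
step 2: ξ=(vx,vy,ωz)=(0.1125, 0.1000, -0.3000), dt=1.2 → body Δ=(0.1535, 0.0934, -0.3600) → world pose (0.0639, 0.0616, -1.2100)
step 3: ξ=(vx,vy,ωz)=(0.0750, 0.1000, 0.3500), dt=0.5 → body Δ=(0.0329, 0.0530, 0.1750) → world pose (0.1251, 0.0495, -1.0350)
step 4: ξ=(vx,vy,ωz)=(-0.0188, -0.0938, -0.0750), dt=0.8 → body Δ=(-0.0172, -0.0745, -0.0600) → world pose (0.0522, 0.0263, -1.0950)

(0.0522, 0.0263, -1.0950)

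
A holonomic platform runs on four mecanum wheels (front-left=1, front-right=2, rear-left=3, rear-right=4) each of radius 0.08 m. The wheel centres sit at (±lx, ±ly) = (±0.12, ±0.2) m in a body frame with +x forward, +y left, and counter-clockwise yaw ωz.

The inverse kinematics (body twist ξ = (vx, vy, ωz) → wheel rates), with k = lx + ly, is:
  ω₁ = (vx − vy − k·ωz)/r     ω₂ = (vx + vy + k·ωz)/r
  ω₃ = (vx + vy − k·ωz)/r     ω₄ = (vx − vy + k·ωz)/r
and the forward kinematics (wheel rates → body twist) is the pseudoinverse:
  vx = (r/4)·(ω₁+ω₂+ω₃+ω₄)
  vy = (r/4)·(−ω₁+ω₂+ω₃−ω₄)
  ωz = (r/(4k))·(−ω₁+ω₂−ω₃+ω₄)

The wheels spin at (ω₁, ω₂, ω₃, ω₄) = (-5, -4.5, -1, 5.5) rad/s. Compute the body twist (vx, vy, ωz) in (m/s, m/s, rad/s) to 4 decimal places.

(-0.1000, -0.1200, 0.4375)

k = lx + ly = 0.12 + 0.2 = 0.3200
ω₁+ω₂+ω₃+ω₄ = -5.0000  →  vx = (0.08/4)·-5.0000 = -0.1000
−ω₁+ω₂+ω₃−ω₄ = -6.0000  →  vy = (0.08/4)·-6.0000 = -0.1200
−ω₁+ω₂−ω₃+ω₄ = 7.0000  →  ωz = (0.08/1.2800)·7.0000 = 0.4375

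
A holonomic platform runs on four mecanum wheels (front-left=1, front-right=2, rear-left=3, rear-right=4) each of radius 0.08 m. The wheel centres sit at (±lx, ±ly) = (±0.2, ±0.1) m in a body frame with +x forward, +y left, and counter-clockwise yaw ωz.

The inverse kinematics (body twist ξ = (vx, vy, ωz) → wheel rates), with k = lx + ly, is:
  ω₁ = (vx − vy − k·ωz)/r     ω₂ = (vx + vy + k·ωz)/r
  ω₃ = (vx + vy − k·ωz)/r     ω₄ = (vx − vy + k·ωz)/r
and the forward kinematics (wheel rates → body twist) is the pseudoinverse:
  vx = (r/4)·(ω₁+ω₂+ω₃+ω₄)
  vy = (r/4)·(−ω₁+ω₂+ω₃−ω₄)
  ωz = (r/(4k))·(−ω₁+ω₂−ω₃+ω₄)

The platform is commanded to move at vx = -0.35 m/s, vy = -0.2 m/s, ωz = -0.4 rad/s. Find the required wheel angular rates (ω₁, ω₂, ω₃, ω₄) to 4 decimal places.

(-0.3750, -8.3750, -5.3750, -3.3750)

k = lx + ly = 0.2 + 0.1 = 0.3000;  k·ωz = 0.3000·-0.4 = -0.1200
ω₁ (FL) = (vx − vy − k·ωz)/r = -0.0300/0.08 = -0.3750
ω₂ (FR) = (vx + vy + k·ωz)/r = -0.6700/0.08 = -8.3750
ω₃ (RL) = (vx + vy − k·ωz)/r = -0.4300/0.08 = -5.3750
ω₄ (RR) = (vx − vy + k·ωz)/r = -0.2700/0.08 = -3.3750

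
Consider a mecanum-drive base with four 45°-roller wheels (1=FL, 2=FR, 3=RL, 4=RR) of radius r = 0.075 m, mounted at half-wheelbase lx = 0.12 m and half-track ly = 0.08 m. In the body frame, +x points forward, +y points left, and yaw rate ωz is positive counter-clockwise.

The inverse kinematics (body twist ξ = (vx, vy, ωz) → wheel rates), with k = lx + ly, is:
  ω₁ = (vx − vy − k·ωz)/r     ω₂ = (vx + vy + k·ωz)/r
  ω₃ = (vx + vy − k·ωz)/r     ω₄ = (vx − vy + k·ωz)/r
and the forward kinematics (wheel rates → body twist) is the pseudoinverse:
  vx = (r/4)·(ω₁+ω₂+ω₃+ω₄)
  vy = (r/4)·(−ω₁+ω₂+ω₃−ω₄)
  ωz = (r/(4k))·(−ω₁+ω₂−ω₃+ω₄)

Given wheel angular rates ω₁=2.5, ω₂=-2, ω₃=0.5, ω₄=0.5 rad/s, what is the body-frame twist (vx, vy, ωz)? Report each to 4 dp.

(0.0281, -0.0844, -0.4219)

k = lx + ly = 0.12 + 0.08 = 0.2000
ω₁+ω₂+ω₃+ω₄ = 1.5000  →  vx = (0.075/4)·1.5000 = 0.0281
−ω₁+ω₂+ω₃−ω₄ = -4.5000  →  vy = (0.075/4)·-4.5000 = -0.0844
−ω₁+ω₂−ω₃+ω₄ = -4.5000  →  ωz = (0.075/0.8000)·-4.5000 = -0.4219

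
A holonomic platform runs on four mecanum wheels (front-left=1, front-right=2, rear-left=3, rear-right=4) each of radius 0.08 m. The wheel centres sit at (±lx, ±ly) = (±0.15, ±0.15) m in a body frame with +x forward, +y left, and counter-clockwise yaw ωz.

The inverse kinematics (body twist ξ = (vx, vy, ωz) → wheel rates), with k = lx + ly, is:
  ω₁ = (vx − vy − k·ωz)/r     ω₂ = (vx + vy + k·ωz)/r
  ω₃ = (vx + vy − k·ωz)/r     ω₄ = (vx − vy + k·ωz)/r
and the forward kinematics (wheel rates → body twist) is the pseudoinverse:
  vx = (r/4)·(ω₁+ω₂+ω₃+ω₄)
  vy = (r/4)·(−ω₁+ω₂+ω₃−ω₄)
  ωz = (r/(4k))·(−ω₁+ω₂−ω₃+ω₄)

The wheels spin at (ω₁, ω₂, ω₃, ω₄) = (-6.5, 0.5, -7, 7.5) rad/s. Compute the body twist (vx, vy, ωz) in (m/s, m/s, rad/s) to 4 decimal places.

k = lx + ly = 0.15 + 0.15 = 0.3000
ω₁+ω₂+ω₃+ω₄ = -5.5000  →  vx = (0.08/4)·-5.5000 = -0.1100
−ω₁+ω₂+ω₃−ω₄ = -7.5000  →  vy = (0.08/4)·-7.5000 = -0.1500
−ω₁+ω₂−ω₃+ω₄ = 21.5000  →  ωz = (0.08/1.2000)·21.5000 = 1.4333

(-0.1100, -0.1500, 1.4333)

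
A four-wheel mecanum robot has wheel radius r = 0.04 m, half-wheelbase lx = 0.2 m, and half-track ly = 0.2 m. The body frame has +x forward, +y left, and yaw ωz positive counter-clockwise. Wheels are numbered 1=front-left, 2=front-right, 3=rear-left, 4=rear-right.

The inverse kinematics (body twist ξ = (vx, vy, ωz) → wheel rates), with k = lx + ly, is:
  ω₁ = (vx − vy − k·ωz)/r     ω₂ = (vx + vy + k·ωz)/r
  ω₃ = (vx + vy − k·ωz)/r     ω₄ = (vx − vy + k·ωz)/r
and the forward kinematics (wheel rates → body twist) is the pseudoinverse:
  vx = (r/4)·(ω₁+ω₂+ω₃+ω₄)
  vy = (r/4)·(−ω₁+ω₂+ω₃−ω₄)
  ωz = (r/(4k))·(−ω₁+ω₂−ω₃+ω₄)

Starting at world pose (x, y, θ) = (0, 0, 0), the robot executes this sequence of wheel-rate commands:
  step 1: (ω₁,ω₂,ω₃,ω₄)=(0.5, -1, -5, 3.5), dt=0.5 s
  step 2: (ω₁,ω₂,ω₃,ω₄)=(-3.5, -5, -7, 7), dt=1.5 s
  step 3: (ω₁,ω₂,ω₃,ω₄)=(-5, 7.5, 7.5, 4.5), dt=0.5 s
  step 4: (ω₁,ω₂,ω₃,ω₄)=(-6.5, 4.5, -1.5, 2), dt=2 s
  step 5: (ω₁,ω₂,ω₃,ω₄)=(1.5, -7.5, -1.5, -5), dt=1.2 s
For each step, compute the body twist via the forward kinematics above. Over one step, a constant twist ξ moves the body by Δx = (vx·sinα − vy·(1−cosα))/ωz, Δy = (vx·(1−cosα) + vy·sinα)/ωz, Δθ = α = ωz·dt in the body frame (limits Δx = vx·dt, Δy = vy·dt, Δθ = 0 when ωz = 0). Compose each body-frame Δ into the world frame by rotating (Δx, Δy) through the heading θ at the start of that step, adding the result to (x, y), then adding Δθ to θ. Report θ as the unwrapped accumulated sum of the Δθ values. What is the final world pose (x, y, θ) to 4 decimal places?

(-0.1725, -0.3171, 1.0250)

step 1: ξ=(vx,vy,ωz)=(-0.0200, -0.1000, 0.1750), dt=0.5 → body Δ=(-0.0078, -0.0504, 0.0875) → world pose (-0.0078, -0.0504, 0.0875)
step 2: ξ=(vx,vy,ωz)=(-0.0850, -0.1550, 0.3125), dt=1.5 → body Δ=(-0.0694, -0.2534, 0.4688) → world pose (-0.0548, -0.3089, 0.5563)
step 3: ξ=(vx,vy,ωz)=(0.1450, 0.1550, 0.2375), dt=0.5 → body Δ=(0.0677, 0.0816, 0.1187) → world pose (-0.0403, -0.2038, 0.6750)
step 4: ξ=(vx,vy,ωz)=(-0.0150, 0.0750, 0.3625), dt=2.0 → body Δ=(-0.0795, 0.1268, 0.7250) → world pose (-0.1816, -0.1545, 1.4000)
step 5: ξ=(vx,vy,ωz)=(-0.1250, -0.0550, -0.3125), dt=1.2 → body Δ=(-0.1587, -0.0367, -0.3750) → world pose (-0.1725, -0.3171, 1.0250)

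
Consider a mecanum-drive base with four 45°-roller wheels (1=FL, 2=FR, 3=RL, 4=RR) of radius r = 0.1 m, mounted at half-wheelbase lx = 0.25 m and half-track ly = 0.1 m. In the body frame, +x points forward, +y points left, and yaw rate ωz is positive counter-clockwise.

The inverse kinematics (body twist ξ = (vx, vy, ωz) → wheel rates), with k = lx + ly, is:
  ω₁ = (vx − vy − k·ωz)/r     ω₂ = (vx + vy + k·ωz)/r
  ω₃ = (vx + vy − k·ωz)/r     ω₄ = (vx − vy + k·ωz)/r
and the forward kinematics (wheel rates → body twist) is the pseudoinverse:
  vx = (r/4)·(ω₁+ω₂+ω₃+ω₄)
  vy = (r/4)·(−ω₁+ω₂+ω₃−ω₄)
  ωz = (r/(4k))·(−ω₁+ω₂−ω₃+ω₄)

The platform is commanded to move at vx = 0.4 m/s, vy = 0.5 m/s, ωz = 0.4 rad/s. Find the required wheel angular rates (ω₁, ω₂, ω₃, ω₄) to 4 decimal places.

k = lx + ly = 0.25 + 0.1 = 0.3500;  k·ωz = 0.3500·0.4 = 0.1400
ω₁ (FL) = (vx − vy − k·ωz)/r = -0.2400/0.1 = -2.4000
ω₂ (FR) = (vx + vy + k·ωz)/r = 1.0400/0.1 = 10.4000
ω₃ (RL) = (vx + vy − k·ωz)/r = 0.7600/0.1 = 7.6000
ω₄ (RR) = (vx − vy + k·ωz)/r = 0.0400/0.1 = 0.4000

(-2.4000, 10.4000, 7.6000, 0.4000)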